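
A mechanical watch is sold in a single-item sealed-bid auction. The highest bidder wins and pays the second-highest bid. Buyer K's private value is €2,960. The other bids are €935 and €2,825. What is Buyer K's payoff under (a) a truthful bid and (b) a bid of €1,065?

(a) €135  (b) €0

The highest competing bid is €2,825.
Bidding truthfully at €2,960: Buyer K has the top bid, wins, and pays the second-highest bid €2,825. Payoff = €2,960 − €2,825 = €135.
Bidding €1,065: the top bid is €2,825 (a rival), so Buyer K loses. Payoff = €0.
This is the dominant-strategy logic: truthful bidding weakly beats any alternative.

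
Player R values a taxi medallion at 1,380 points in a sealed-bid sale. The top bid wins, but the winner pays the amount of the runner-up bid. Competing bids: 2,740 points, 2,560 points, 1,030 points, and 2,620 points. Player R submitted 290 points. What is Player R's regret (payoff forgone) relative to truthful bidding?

Regret: 0 points.

The highest competing bid is 2,740 points.
Bidding truthfully at 1,380 points: the top bid is 2,740 points (a rival), so Player R loses. Payoff = 0 points.
Bidding 290 points: the top bid is 2,740 points (a rival), so Player R loses. Payoff = 0 points.
Regret = truthful payoff − actual payoff = 0 points − 0 points = 0 points.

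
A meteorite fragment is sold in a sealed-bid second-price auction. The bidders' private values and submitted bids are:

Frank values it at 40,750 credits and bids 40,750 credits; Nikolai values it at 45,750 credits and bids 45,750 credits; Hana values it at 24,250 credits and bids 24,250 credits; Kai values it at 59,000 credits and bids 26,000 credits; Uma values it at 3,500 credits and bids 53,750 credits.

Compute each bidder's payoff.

Payoffs: Frank 0 credits, Nikolai 0 credits, Hana 0 credits, Kai 0 credits, Uma -42,250 credits.

Bids in descending order: Uma 53,750 credits > Nikolai 45,750 credits > Frank 40,750 credits > Kai 26,000 credits > Hana 24,250 credits.
Uma has the top bid and wins; the price is the second-highest bid, 45,750 credits.
Uma's payoff = 3,500 credits − 45,750 credits = -42,250 credits. All other bidders lose, so their payoff is 0.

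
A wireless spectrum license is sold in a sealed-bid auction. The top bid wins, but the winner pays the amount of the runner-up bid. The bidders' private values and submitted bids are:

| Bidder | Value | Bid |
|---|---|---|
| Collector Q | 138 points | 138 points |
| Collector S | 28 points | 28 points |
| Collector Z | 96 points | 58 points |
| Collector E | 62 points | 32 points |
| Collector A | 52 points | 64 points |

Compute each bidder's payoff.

Sorted high to low: Collector Q 138 points > Collector A 64 points > Collector Z 58 points > Collector E 32 points > Collector S 28 points.
Collector Q has the top bid and wins; the price is the second-highest bid, 64 points.
Collector Q's payoff = 138 points − 64 points = 74 points. All other bidders lose, so their payoff is 0.

Collector Q 74 points, Collector S 0 points, Collector Z 0 points, Collector E 0 points, Collector A 0 points.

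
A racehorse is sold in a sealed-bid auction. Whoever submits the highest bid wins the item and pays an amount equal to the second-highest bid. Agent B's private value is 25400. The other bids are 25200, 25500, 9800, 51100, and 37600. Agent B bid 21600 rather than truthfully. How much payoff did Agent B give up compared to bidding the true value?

Regret: 0.

The highest competing bid is 51100.
Bidding truthfully at 25400: the top bid is 51100 (a rival), so Agent B loses. Payoff = 0.
Bidding 21600: the top bid is 51100 (a rival), so Agent B loses. Payoff = 0.
Regret = truthful payoff − actual payoff = 0 − 0 = 0.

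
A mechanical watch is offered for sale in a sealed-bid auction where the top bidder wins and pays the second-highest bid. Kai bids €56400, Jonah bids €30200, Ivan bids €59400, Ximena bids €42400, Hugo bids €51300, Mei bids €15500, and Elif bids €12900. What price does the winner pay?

Ranking the bids: Ivan €59400, then Kai €56400, then Hugo €51300, then Ximena €42400, then Jonah €30200, then Mei €15500, then Elif €12900.
Ivan is the highest bidder, so Ivan wins.
Under the second-price rule, the price is the second-highest bid: €56400.

The winner pays €56400.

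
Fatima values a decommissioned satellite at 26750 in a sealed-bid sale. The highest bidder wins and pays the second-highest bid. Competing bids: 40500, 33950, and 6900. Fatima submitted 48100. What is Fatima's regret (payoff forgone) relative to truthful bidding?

The highest competing bid is 40500.
Bidding truthfully at 26750: the top bid is 40500 (a rival), so Fatima loses. Payoff = 0.
Bidding 48100: Fatima has the top bid, wins, and pays the second-highest bid 40500. Payoff = 26750 − 40500 = -13750.
Regret = truthful payoff − actual payoff = 0 − -13750 = 13750.

Payoff forgone: 13750.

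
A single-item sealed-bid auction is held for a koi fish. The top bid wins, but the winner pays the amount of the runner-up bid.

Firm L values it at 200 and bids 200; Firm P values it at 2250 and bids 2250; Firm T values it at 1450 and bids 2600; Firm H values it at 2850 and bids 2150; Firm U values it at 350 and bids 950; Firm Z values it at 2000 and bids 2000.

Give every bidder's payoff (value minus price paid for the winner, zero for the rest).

Firm L 0, Firm P 0, Firm T -800, Firm H 0, Firm U 0, Firm Z 0.

Ordered from highest: Firm T 2600 > Firm P 2250 > Firm H 2150 > Firm Z 2000 > Firm U 950 > Firm L 200.
Firm T has the top bid and wins; the price is the second-highest bid, 2250.
Firm T's payoff = 1450 − 2250 = -800. All other bidders lose, so their payoff is 0.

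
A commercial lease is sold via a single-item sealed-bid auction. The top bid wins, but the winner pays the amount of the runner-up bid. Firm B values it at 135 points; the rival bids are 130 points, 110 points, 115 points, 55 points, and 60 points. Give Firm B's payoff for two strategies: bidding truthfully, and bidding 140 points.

(a) 5 points  (b) 5 points

The highest competing bid is 130 points.
Bidding truthfully at 135 points: Firm B has the top bid, wins, and pays the second-highest bid 130 points. Payoff = 135 points − 130 points = 5 points.
Bidding 140 points: Firm B has the top bid, wins, and pays the second-highest bid 130 points. Payoff = 135 points − 130 points = 5 points.
The bid only affects whether you win, not the price — here both bids land on the same side of the top rival bid, so the deviation is payoff-neutral.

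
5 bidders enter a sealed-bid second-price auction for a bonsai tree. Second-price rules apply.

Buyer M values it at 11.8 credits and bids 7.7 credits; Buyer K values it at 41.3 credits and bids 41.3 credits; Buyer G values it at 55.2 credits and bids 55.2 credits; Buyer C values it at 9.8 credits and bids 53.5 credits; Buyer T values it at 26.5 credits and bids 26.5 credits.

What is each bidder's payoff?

Buyer M 0.0 credits, Buyer K 0.0 credits, Buyer G 1.7 credits, Buyer C 0.0 credits, Buyer T 0.0 credits.

Bids in descending order: Buyer G 55.2 credits; Buyer C 53.5 credits; Buyer K 41.3 credits; Buyer T 26.5 credits; Buyer M 7.7 credits.
Buyer G has the top bid and wins; the price is the second-highest bid, 53.5 credits.
Buyer G's payoff = 55.2 credits − 53.5 credits = 1.7 credits. All other bidders lose, so their payoff is 0.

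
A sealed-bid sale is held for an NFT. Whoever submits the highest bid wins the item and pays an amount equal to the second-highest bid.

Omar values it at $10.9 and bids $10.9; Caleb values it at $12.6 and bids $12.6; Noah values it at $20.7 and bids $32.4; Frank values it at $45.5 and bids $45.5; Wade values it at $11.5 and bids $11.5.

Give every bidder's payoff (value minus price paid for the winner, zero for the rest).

Omar $0.0, Caleb $0.0, Noah $0.0, Frank $13.1, Wade $0.0.

Ordered from highest: Frank $45.5 > Noah $32.4 > Caleb $12.6 > Wade $11.5 > Omar $10.9.
Frank has the top bid and wins; the price is the second-highest bid, $32.4.
Frank's payoff = $45.5 − $32.4 = $13.1. All other bidders lose, so their payoff is 0.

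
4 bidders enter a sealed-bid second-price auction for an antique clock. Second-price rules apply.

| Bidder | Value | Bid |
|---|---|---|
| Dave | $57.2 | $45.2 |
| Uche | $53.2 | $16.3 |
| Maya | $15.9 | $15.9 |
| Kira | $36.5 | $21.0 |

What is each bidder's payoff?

Ranking the bids: Dave $45.2; Kira $21.0; Uche $16.3; Maya $15.9.
Dave has the top bid and wins; the price is the second-highest bid, $21.0.
Dave's payoff = $57.2 − $21.0 = $36.2. All other bidders lose, so their payoff is 0.

Dave $36.2, Uche $0.0, Maya $0.0, Kira $0.0.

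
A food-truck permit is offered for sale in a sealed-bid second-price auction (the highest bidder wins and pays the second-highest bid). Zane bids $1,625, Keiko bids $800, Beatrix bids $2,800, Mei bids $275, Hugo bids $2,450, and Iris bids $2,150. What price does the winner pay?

Bids in descending order: Beatrix $2,800; Hugo $2,450; Iris $2,150; Zane $1,625; Keiko $800; Mei $275.
Beatrix is the highest bidder, so Beatrix wins.
Under the second-price rule, the price is the second-highest bid: $2,450.

Price paid: $2,450.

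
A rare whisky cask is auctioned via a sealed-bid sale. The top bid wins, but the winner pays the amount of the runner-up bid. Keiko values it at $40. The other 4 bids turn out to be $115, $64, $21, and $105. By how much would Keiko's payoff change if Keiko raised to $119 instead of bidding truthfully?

The highest competing bid is $115.
Bidding truthfully at $40: the top bid is $115 (a rival), so Keiko loses. Payoff = $0.
Bidding $119: Keiko has the top bid, wins, and pays the second-highest bid $115. Payoff = $40 − $115 = -$75.
Change = -$75 − $0 = -$75.

Change in payoff: -$75.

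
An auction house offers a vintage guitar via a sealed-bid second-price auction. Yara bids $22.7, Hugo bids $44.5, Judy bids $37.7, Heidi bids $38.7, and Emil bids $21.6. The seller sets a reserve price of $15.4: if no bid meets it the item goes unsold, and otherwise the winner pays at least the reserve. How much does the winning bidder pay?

Price paid: $38.7.

Bids in descending order: Hugo $44.5; Heidi $38.7; Judy $37.7; Yara $22.7; Emil $21.6.
Hugo has the highest bid, so Hugo wins.
The second-highest bid is $38.7, which exceeds the reserve, so that sets the price.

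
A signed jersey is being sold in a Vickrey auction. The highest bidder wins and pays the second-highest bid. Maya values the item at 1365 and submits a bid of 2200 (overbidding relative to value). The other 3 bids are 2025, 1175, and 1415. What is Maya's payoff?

-660

Highest competing bid: 2025.
Maya's bid 2200 is the highest overall, so Maya wins and pays the second-highest bid, 2025.
Payoff = value − price = 1365 − 2025 = -660.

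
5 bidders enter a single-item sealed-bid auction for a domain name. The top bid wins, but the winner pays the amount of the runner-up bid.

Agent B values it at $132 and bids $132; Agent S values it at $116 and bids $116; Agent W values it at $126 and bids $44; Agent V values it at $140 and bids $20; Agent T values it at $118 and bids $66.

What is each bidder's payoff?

Sorted high to low: Agent B $132, then Agent S $116, then Agent T $66, then Agent W $44, then Agent V $20.
Agent B has the top bid and wins; the price is the second-highest bid, $116.
Agent B's payoff = $132 − $116 = $16. All other bidders lose, so their payoff is 0.

Agent B $16, Agent S $0, Agent W $0, Agent V $0, Agent T $0.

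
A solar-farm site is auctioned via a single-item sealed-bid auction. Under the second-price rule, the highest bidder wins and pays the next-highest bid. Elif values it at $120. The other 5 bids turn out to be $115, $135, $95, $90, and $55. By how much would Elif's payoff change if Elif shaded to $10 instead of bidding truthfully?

Change in payoff: $0.

The highest competing bid is $135.
Bidding truthfully at $120: the top bid is $135 (a rival), so Elif loses. Payoff = $0.
Bidding $10: the top bid is $135 (a rival), so Elif loses. Payoff = $0.
Change = $0 − $0 = $0.
The bid only affects whether you win, not the price — here both bids land on the same side of the top rival bid, so the deviation is payoff-neutral.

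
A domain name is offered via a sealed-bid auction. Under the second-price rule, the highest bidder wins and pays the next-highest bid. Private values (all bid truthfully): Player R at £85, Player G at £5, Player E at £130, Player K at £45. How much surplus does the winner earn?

£45

Ranking the bids: Player E £130 > Player R £85 > Player K £45 > Player G £5.
Player E wins with the top bid and pays the second-highest, £85.
Surplus = £130 − £85 = £45.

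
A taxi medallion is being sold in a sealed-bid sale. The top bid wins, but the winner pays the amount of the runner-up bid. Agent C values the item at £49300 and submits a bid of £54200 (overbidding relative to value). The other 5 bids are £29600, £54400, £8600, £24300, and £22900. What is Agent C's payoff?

Highest competing bid: £54400.
Agent C's bid £54200 is not the highest, so Agent C loses, pays nothing, and earns zero payoff.

£0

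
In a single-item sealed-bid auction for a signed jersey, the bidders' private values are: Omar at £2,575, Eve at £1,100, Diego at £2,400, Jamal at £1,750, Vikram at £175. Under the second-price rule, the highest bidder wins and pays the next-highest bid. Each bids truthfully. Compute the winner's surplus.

Bids in descending order: Omar £2,575, then Diego £2,400, then Jamal £1,750, then Eve £1,100, then Vikram £175.
Omar wins with the top bid and pays the second-highest, £2,400.
Surplus = £2,575 − £2,400 = £175.

£175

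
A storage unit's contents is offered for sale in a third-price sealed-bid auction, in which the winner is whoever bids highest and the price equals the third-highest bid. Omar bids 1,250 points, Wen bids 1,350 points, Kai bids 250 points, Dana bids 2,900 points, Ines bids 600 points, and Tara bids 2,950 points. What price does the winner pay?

The winner pays 1,350 points.

Ordered from highest: Tara 2,950 points > Dana 2,900 points > Wen 1,350 points > Omar 1,250 points > Ines 600 points > Kai 250 points.
Tara is the highest bidder, so Tara wins.
Under the third-price rule, the price is the third-highest bid: 1,350 points.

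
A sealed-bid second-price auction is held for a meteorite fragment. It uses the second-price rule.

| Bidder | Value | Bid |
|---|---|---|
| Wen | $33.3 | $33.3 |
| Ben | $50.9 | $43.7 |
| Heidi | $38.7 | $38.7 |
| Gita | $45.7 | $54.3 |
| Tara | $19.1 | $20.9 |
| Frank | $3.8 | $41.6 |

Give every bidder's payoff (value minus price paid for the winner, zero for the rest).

Payoffs: Wen $0.0, Ben $0.0, Heidi $0.0, Gita $2.0, Tara $0.0, Frank $0.0.

Ranking the bids: Gita $54.3; Ben $43.7; Frank $41.6; Heidi $38.7; Wen $33.3; Tara $20.9.
Gita has the top bid and wins; the price is the second-highest bid, $43.7.
Gita's payoff = $45.7 − $43.7 = $2.0. All other bidders lose, so their payoff is 0.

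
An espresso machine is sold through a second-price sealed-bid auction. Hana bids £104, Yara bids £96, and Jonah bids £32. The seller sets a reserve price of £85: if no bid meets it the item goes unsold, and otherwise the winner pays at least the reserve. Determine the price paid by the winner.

Price paid: £96.

Sorted high to low: Hana £104 > Yara £96 > Jonah £32.
Hana has the highest bid, so Hana wins.
The second-highest bid is £96, which exceeds the reserve, so that sets the price.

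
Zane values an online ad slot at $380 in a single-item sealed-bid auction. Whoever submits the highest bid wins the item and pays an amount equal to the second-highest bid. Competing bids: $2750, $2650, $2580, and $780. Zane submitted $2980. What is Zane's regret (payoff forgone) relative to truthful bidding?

Regret: $2370.

The highest competing bid is $2750.
Bidding truthfully at $380: the top bid is $2750 (a rival), so Zane loses. Payoff = $0.
Bidding $2980: Zane has the top bid, wins, and pays the second-highest bid $2750. Payoff = $380 − $2750 = -$2370.
Regret = truthful payoff − actual payoff = $0 − -$2370 = $2370.
Deviating from a truthful bid can only lose payoff in a second-price auction — never gain.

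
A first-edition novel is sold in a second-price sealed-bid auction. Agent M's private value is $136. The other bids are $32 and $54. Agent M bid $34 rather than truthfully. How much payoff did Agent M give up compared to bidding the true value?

The highest competing bid is $54.
Bidding truthfully at $136: Agent M has the top bid, wins, and pays the second-highest bid $54. Payoff = $136 − $54 = $82.
Bidding $34: the top bid is $54 (a rival), so Agent M loses. Payoff = $0.
Regret = truthful payoff − actual payoff = $82 − $0 = $82.

Payoff forgone: $82.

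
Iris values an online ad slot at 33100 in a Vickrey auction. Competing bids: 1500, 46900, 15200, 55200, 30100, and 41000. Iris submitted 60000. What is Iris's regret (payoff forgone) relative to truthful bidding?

The highest competing bid is 55200.
Bidding truthfully at 33100: the top bid is 55200 (a rival), so Iris loses. Payoff = 0.
Bidding 60000: Iris has the top bid, wins, and pays the second-highest bid 55200. Payoff = 33100 − 55200 = -22100.
Regret = truthful payoff − actual payoff = 0 − -22100 = 22100.

22100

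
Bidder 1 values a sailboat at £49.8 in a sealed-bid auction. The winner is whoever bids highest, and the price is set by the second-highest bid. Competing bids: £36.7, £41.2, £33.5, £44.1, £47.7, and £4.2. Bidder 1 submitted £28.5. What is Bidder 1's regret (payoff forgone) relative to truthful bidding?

The highest competing bid is £47.7.
Bidding truthfully at £49.8: Bidder 1 has the top bid, wins, and pays the second-highest bid £47.7. Payoff = £49.8 − £47.7 = £2.1.
Bidding £28.5: the top bid is £47.7 (a rival), so Bidder 1 loses. Payoff = £0.0.
Regret = truthful payoff − actual payoff = £2.1 − £0.0 = £2.1.
Deviating from a truthful bid can only lose payoff in a second-price auction — never gain.

Payoff forgone: £2.1.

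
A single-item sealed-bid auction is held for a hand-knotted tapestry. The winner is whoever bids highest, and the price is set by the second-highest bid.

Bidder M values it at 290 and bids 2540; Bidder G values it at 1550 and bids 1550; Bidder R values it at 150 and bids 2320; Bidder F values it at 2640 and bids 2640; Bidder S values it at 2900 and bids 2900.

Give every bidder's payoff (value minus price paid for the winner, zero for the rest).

Payoffs: Bidder M 0, Bidder G 0, Bidder R 0, Bidder F 0, Bidder S 260.

Bids in descending order: Bidder S 2900 > Bidder F 2640 > Bidder M 2540 > Bidder R 2320 > Bidder G 1550.
Bidder S has the top bid and wins; the price is the second-highest bid, 2640.
Bidder S's payoff = 2900 − 2640 = 260. All other bidders lose, so their payoff is 0.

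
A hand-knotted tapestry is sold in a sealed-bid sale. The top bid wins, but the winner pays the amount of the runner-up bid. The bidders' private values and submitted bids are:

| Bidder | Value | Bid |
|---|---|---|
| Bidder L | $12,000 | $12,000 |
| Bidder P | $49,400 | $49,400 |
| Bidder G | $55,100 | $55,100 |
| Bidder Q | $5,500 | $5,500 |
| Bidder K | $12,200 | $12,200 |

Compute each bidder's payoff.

Ranking the bids: Bidder G $55,100 > Bidder P $49,400 > Bidder K $12,200 > Bidder L $12,000 > Bidder Q $5,500.
Bidder G has the top bid and wins; the price is the second-highest bid, $49,400.
Bidder G's payoff = $55,100 − $49,400 = $5,700. All other bidders lose, so their payoff is 0.

Bidder L $0, Bidder P $0, Bidder G $5,700, Bidder Q $0, Bidder K $0.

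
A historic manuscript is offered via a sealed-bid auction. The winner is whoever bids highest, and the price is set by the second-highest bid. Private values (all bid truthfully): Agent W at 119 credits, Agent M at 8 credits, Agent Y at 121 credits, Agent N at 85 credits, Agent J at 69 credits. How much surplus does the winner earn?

2 credits

Sorted high to low: Agent Y 121 credits; Agent W 119 credits; Agent N 85 credits; Agent J 69 credits; Agent M 8 credits.
Agent Y wins with the top bid and pays the second-highest, 119 credits.
Surplus = 121 credits − 119 credits = 2 credits.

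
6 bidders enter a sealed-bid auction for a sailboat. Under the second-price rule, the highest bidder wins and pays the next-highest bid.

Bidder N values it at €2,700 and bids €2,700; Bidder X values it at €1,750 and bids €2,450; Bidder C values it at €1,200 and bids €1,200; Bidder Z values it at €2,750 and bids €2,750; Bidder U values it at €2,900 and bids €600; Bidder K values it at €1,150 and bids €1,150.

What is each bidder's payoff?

Bids in descending order: Bidder Z €2,750, then Bidder N €2,700, then Bidder X €2,450, then Bidder C €1,200, then Bidder K €1,150, then Bidder U €600.
Bidder Z has the top bid and wins; the price is the second-highest bid, €2,700.
Bidder Z's payoff = €2,750 − €2,700 = €50. All other bidders lose, so their payoff is 0.

Payoffs: Bidder N €0, Bidder X €0, Bidder C €0, Bidder Z €50, Bidder U €0, Bidder K €0.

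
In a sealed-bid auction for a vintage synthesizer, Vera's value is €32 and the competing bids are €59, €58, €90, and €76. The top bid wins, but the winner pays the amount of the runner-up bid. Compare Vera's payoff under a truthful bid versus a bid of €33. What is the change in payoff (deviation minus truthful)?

€0

The highest competing bid is €90.
Bidding truthfully at €32: the top bid is €90 (a rival), so Vera loses. Payoff = €0.
Bidding €33: the top bid is €90 (a rival), so Vera loses. Payoff = €0.
Change = €0 − €0 = €0.
The bid only affects whether you win, not the price — here both bids land on the same side of the top rival bid, so the deviation is payoff-neutral.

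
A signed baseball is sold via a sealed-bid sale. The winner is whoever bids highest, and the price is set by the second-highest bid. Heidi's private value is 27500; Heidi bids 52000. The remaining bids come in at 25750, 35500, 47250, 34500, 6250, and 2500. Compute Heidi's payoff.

Payoff = -19750.

Highest competing bid: 47250.
Heidi's bid 52000 is the highest overall, so Heidi wins and pays the second-highest bid, 47250.
Payoff = value − price = 27500 − 47250 = -19750.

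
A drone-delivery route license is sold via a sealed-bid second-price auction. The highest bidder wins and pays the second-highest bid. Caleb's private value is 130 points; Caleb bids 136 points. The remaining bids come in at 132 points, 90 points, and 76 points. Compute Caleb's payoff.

Highest competing bid: 132 points.
Caleb's bid 136 points is the highest overall, so Caleb wins and pays the second-highest bid, 132 points.
Payoff = value − price = 130 points − 132 points = -2 points.
Overbidding won the item at a price above value — truthful bidding would have avoided this loss.

-2 points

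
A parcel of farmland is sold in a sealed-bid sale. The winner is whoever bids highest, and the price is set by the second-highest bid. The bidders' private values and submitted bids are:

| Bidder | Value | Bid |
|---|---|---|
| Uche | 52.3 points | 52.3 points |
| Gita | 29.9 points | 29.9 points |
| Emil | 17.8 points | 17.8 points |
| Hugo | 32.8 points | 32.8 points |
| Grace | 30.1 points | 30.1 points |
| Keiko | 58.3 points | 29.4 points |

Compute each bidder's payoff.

Uche 19.5 points, Gita 0.0 points, Emil 0.0 points, Hugo 0.0 points, Grace 0.0 points, Keiko 0.0 points.

Ordered from highest: Uche 52.3 points, then Hugo 32.8 points, then Grace 30.1 points, then Gita 29.9 points, then Keiko 29.4 points, then Emil 17.8 points.
Uche has the top bid and wins; the price is the second-highest bid, 32.8 points.
Uche's payoff = 52.3 points − 32.8 points = 19.5 points. All other bidders lose, so their payoff is 0.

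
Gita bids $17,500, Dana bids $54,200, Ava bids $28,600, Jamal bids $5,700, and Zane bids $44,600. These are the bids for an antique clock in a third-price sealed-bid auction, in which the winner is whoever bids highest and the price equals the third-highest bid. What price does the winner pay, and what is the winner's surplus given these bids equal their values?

Bids in descending order: Dana $54,200 > Zane $44,600 > Ava $28,600 > Gita $17,500 > Jamal $5,700.
Dana is the highest bidder, so Dana wins.
Under the third-price rule, the price is the third-highest bid: $28,600.
Surplus = $54,200 − $28,600 = $25,600.

Price $28,600; surplus $25,600.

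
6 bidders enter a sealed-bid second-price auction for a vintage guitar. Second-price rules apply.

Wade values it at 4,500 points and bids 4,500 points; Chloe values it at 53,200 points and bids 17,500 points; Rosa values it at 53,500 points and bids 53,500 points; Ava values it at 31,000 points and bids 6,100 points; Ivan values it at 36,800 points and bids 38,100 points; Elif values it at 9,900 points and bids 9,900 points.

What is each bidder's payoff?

Payoffs: Wade 0 points, Chloe 0 points, Rosa 15,400 points, Ava 0 points, Ivan 0 points, Elif 0 points.

Ranking the bids: Rosa 53,500 points; Ivan 38,100 points; Chloe 17,500 points; Elif 9,900 points; Ava 6,100 points; Wade 4,500 points.
Rosa has the top bid and wins; the price is the second-highest bid, 38,100 points.
Rosa's payoff = 53,500 points − 38,100 points = 15,400 points. All other bidders lose, so their payoff is 0.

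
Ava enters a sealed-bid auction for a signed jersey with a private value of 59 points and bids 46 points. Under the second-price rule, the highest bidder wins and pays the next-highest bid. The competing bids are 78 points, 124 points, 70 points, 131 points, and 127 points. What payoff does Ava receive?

Highest competing bid: 131 points.
Ava's bid 46 points is not the highest, so Ava loses, pays nothing, and earns zero payoff.

Payoff = 0 points.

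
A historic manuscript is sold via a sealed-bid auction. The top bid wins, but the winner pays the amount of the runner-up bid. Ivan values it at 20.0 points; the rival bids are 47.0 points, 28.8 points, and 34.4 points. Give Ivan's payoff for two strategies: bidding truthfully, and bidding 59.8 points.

Truthful: 0.0 points; alternative: -27.0 points.

The highest competing bid is 47.0 points.
Bidding truthfully at 20.0 points: the top bid is 47.0 points (a rival), so Ivan loses. Payoff = 0.0 points.
Bidding 59.8 points: Ivan has the top bid, wins, and pays the second-highest bid 47.0 points. Payoff = 20.0 points − 47.0 points = -27.0 points.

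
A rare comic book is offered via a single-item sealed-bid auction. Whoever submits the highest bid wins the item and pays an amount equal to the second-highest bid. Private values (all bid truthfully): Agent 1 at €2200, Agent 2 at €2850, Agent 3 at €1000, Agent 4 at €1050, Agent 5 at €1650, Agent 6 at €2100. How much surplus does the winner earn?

€650

Ordered from highest: Agent 2 €2850; Agent 1 €2200; Agent 6 €2100; Agent 5 €1650; Agent 4 €1050; Agent 3 €1000.
Agent 2 wins with the top bid and pays the second-highest, €2200.
Surplus = €2850 − €2200 = €650.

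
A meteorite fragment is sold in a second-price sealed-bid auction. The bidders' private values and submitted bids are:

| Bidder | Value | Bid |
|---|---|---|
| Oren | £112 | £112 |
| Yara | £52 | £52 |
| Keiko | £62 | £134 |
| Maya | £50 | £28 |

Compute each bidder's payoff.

Payoffs: Oren £0, Yara £0, Keiko -£50, Maya £0.

Ranking the bids: Keiko £134; Oren £112; Yara £52; Maya £28.
Keiko has the top bid and wins; the price is the second-highest bid, £112.
Keiko's payoff = £62 − £112 = -£50. All other bidders lose, so their payoff is 0.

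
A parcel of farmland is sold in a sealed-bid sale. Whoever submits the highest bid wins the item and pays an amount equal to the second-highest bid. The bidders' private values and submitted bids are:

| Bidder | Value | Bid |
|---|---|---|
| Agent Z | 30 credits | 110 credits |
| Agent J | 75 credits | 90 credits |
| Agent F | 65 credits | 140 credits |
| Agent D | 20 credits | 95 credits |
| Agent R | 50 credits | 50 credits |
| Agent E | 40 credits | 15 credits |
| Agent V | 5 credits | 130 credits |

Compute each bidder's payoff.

Payoffs: Agent Z 0 credits, Agent J 0 credits, Agent F -65 credits, Agent D 0 credits, Agent R 0 credits, Agent E 0 credits, Agent V 0 credits.

Ranking the bids: Agent F 140 credits, then Agent V 130 credits, then Agent Z 110 credits, then Agent D 95 credits, then Agent J 90 credits, then Agent R 50 credits, then Agent E 15 credits.
Agent F has the top bid and wins; the price is the second-highest bid, 130 credits.
Agent F's payoff = 65 credits − 130 credits = -65 credits. All other bidders lose, so their payoff is 0.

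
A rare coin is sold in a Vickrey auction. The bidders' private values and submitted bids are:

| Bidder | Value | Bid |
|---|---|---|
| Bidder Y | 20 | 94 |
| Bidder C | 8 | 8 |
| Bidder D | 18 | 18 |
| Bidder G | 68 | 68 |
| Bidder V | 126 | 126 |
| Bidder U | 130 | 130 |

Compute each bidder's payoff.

Ranking the bids: Bidder U 130, then Bidder V 126, then Bidder Y 94, then Bidder G 68, then Bidder D 18, then Bidder C 8.
Bidder U has the top bid and wins; the price is the second-highest bid, 126.
Bidder U's payoff = 130 − 126 = 4. All other bidders lose, so their payoff is 0.

Bidder Y 0, Bidder C 0, Bidder D 0, Bidder G 0, Bidder V 0, Bidder U 4.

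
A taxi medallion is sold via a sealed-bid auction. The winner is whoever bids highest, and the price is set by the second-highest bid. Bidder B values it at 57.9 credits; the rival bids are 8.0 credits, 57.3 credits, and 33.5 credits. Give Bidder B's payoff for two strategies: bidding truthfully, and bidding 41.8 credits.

The highest competing bid is 57.3 credits.
Bidding truthfully at 57.9 credits: Bidder B has the top bid, wins, and pays the second-highest bid 57.3 credits. Payoff = 57.9 credits − 57.3 credits = 0.6 credits.
Bidding 41.8 credits: the top bid is 57.3 credits (a rival), so Bidder B loses. Payoff = 0.0 credits.
This is the dominant-strategy logic: truthful bidding weakly beats any alternative.

(a) 0.6 credits  (b) 0.0 credits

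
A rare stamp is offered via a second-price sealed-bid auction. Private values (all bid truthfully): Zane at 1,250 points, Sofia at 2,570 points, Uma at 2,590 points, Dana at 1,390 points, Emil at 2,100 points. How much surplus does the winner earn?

Winner's surplus: 20 points.

Bids in descending order: Uma 2,590 points > Sofia 2,570 points > Emil 2,100 points > Dana 1,390 points > Zane 1,250 points.
Uma wins with the top bid and pays the second-highest, 2,570 points.
Surplus = 2,590 points − 2,570 points = 20 points.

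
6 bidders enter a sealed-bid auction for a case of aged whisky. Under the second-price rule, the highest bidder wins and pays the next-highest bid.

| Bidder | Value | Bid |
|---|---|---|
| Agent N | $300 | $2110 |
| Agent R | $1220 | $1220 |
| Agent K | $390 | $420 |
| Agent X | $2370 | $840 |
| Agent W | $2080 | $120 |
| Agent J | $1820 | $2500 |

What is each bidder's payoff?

Ranking the bids: Agent J $2500; Agent N $2110; Agent R $1220; Agent X $840; Agent K $420; Agent W $120.
Agent J has the top bid and wins; the price is the second-highest bid, $2110.
Agent J's payoff = $1820 − $2110 = -$290. All other bidders lose, so their payoff is 0.

Agent N $0, Agent R $0, Agent K $0, Agent X $0, Agent W $0, Agent J -$290.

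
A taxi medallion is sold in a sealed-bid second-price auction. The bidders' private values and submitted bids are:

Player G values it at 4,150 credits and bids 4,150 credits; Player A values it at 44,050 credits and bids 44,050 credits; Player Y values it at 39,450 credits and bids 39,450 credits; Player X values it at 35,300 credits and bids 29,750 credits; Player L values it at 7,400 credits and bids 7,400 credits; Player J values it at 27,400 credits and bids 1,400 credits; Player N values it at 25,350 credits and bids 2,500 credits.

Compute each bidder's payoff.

Ranking the bids: Player A 44,050 credits, then Player Y 39,450 credits, then Player X 29,750 credits, then Player L 7,400 credits, then Player G 4,150 credits, then Player N 2,500 credits, then Player J 1,400 credits.
Player A has the top bid and wins; the price is the second-highest bid, 39,450 credits.
Player A's payoff = 44,050 credits − 39,450 credits = 4,600 credits. All other bidders lose, so their payoff is 0.

Player G 0 credits, Player A 4,600 credits, Player Y 0 credits, Player X 0 credits, Player L 0 credits, Player J 0 credits, Player N 0 credits.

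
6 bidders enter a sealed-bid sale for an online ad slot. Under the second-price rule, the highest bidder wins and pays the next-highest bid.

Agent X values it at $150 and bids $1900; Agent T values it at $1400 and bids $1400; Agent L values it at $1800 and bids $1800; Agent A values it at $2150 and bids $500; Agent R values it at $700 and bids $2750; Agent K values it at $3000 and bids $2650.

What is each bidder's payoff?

Ordered from highest: Agent R $2750, then Agent K $2650, then Agent X $1900, then Agent L $1800, then Agent T $1400, then Agent A $500.
Agent R has the top bid and wins; the price is the second-highest bid, $2650.
Agent R's payoff = $700 − $2650 = -$1950. All other bidders lose, so their payoff is 0.

Agent X $0, Agent T $0, Agent L $0, Agent A $0, Agent R -$1950, Agent K $0.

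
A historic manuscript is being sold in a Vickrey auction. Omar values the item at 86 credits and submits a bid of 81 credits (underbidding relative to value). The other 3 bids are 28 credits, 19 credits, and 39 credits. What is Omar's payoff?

Highest competing bid: 39 credits.
Omar's bid 81 credits is the highest overall, so Omar wins and pays the second-highest bid, 39 credits.
Payoff = value − price = 86 credits − 39 credits = 47 credits.

Omar's payoff: 47 credits.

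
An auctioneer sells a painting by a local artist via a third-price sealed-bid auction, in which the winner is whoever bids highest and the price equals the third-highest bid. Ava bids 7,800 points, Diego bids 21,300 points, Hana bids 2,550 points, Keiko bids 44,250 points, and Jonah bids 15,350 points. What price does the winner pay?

Ranking the bids: Keiko 44,250 points; Diego 21,300 points; Jonah 15,350 points; Ava 7,800 points; Hana 2,550 points.
Keiko is the highest bidder, so Keiko wins.
Under the third-price rule, the price is the third-highest bid: 15,350 points.

The winner pays 15,350 points.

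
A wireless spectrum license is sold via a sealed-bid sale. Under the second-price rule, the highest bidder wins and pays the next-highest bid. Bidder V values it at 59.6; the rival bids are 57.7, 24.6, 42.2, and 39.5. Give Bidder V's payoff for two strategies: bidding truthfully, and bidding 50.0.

The highest competing bid is 57.7.
Bidding truthfully at 59.6: Bidder V has the top bid, wins, and pays the second-highest bid 57.7. Payoff = 59.6 − 57.7 = 1.9.
Bidding 50.0: the top bid is 57.7 (a rival), so Bidder V loses. Payoff = 0.0.

Truthful: 1.9; alternative: 0.0.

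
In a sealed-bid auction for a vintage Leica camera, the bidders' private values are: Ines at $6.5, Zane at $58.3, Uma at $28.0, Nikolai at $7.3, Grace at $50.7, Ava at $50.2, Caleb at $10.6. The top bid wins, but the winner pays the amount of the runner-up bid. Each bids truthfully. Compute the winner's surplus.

Surplus = $7.6.

Ranking the bids: Zane $58.3 > Grace $50.7 > Ava $50.2 > Uma $28.0 > Caleb $10.6 > Nikolai $7.3 > Ines $6.5.
Zane wins with the top bid and pays the second-highest, $50.7.
Surplus = $58.3 − $50.7 = $7.6.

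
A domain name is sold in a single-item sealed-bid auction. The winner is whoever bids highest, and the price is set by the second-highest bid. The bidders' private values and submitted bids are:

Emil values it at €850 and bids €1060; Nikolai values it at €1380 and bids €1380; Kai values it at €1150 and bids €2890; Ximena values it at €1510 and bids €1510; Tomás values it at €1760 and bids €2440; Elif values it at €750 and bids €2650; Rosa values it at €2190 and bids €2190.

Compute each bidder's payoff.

Bids in descending order: Kai €2890 > Elif €2650 > Tomás €2440 > Rosa €2190 > Ximena €1510 > Nikolai €1380 > Emil €1060.
Kai has the top bid and wins; the price is the second-highest bid, €2650.
Kai's payoff = €1150 − €2650 = -€1500. All other bidders lose, so their payoff is 0.

Emil €0, Nikolai €0, Kai -€1500, Ximena €0, Tomás €0, Elif €0, Rosa €0.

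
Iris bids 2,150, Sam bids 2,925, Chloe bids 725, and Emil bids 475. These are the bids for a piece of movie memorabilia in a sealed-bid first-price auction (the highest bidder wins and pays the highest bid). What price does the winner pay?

Bids in descending order: Sam 2,925 > Iris 2,150 > Chloe 725 > Emil 475.
Sam is the highest bidder, so Sam wins.
Under the first-price rule, the price is the highest bid: 2,925.

2,925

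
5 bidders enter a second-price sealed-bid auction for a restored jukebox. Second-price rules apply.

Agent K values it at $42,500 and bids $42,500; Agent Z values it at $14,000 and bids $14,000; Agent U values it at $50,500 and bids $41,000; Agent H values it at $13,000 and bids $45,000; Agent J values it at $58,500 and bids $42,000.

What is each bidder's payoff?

Ranking the bids: Agent H $45,000, then Agent K $42,500, then Agent J $42,000, then Agent U $41,000, then Agent Z $14,000.
Agent H has the top bid and wins; the price is the second-highest bid, $42,500.
Agent H's payoff = $13,000 − $42,500 = -$29,500. All other bidders lose, so their payoff is 0.

Payoffs: Agent K $0, Agent Z $0, Agent U $0, Agent H -$29,500, Agent J $0.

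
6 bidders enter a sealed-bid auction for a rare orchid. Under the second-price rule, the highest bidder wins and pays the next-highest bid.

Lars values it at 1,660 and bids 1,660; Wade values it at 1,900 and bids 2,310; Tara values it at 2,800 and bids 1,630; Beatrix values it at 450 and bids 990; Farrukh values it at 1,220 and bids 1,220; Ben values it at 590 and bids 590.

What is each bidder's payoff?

Ranking the bids: Wade 2,310 > Lars 1,660 > Tara 1,630 > Farrukh 1,220 > Beatrix 990 > Ben 590.
Wade has the top bid and wins; the price is the second-highest bid, 1,660.
Wade's payoff = 1,900 − 1,660 = 240. All other bidders lose, so their payoff is 0.

Payoffs: Lars 0, Wade 240, Tara 0, Beatrix 0, Farrukh 0, Ben 0.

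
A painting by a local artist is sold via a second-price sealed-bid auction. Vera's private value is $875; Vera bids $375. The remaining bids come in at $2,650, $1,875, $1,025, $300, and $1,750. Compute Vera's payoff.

Vera's payoff: $0.

Highest competing bid: $2,650.
Vera's bid $375 is not the highest, so Vera loses, pays nothing, and earns zero payoff.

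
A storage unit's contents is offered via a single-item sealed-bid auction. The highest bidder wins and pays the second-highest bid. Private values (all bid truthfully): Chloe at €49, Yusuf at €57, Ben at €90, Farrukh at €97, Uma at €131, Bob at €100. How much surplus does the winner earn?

€31

Ordered from highest: Uma €131; Bob €100; Farrukh €97; Ben €90; Yusuf €57; Chloe €49.
Uma wins with the top bid and pays the second-highest, €100.
Surplus = €131 − €100 = €31.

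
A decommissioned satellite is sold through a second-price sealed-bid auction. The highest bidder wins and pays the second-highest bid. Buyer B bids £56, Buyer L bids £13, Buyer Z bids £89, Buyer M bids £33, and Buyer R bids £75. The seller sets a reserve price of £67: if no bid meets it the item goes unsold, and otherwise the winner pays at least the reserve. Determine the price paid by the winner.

Bids in descending order: Buyer Z £89; Buyer R £75; Buyer B £56; Buyer M £33; Buyer L £13.
Buyer Z has the highest bid, so Buyer Z wins.
The second-highest bid is £75, which exceeds the reserve, so that sets the price.

The winner pays £75.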